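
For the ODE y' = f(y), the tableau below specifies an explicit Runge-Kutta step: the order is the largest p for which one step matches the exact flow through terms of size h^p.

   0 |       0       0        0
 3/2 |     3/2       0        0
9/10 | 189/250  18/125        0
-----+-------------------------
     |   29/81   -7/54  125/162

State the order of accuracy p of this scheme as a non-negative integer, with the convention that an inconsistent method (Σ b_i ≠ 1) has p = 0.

3

b = (29/81, -7/54, 125/162)
c = (0, 3/2, 9/10)
Ac = (0, 0, 27/125)
Σ b_i: 29/81·1 + (-7/54)·1 + 125/162·1 = 1 ✓
b·c: (-7/54)·3/2 + 125/162·9/10 = 1/2 ✓
b·c²: (-7/54)·9/4 + 125/162·81/100 = 1/3 ✓
b·Ac: 125/162·27/125 = 1/6 ✓; 3 stages ⇒ order 3.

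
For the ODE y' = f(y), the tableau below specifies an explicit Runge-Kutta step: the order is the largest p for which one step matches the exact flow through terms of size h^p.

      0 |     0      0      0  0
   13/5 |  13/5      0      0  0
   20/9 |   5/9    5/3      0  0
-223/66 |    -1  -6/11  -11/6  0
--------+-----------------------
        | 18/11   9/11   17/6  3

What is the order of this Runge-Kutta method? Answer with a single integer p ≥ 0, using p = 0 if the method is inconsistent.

0

b = (18/11, 9/11, 17/6, 3)
c = (0, 13/5, 20/9, -223/66)
Ac = (0, 0, 13/3, -8156/1485)
Σ b_i: 18/11·1 + 9/11·1 + 17/6·1 + 3·1 = 547/66 ≠ 1 ⇒ order 0.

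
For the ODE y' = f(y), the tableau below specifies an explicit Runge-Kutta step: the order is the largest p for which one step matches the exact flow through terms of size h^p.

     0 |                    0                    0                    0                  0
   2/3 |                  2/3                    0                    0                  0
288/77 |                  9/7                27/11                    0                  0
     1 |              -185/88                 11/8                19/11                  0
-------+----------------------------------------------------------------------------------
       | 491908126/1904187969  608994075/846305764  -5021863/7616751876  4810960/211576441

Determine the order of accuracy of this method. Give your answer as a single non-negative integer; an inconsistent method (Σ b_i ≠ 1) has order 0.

b = (491908126/1904187969, 608994075/846305764, -5021863/7616751876, 4810960/211576441)
c = (0, 2/3, 288/77, 1)
Ac = (0, 0, 18/11, 74981/10164)
Σ b_i: 491908126/1904187969·1 + 608994075/846305764·1 + (-5021863/7616751876)·1 + 4810960/211576441·1 = 1 ✓
b·c: 608994075/846305764·2/3 + (-5021863/7616751876)·288/77 + 4810960/211576441·1 = 1/2 ✓
b·c²: 608994075/846305764·4/9 + (-5021863/7616751876)·82944/5929 + 4810960/211576441·1 = 1/3 ✓
b·Ac: (-5021863/7616751876)·18/11 + 4810960/211576441·74981/10164 = 1/6 ✓
b·c³: 608994075/846305764·8/27 + (-5021863/7616751876)·23887872/456533 + 4810960/211576441·1 = 383603042/1904187969 ≠ 1/4 ⇒ order 3.
b·(c∘Ac): (-5021863/7616751876)·5184/847 + 4810960/211576441·74981/10164 = 103911692/634729323 ≠ 1/8
b·Ac²: (-5021863/7616751876)·12/11 + 4810960/211576441·29084257/1173942 = 82493830757/146622473613 ≠ 1/12
b·A²c: 4810960/211576441·342/121 = 13597920/211576441 ≠ 1/24

3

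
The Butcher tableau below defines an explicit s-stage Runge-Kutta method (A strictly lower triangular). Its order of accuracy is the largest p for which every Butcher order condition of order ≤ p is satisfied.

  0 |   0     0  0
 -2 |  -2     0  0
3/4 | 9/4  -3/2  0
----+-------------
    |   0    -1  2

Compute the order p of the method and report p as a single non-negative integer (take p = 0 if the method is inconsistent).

1

b = (0, -1, 2)
c = (0, -2, 3/4)
Ac = (0, 0, 3)
Σ b_i: (-1)·1 + 2·1 = 1 ✓
b·c: (-1)·(-2) + 2·3/4 = 7/2 ≠ 1/2 ⇒ order 1.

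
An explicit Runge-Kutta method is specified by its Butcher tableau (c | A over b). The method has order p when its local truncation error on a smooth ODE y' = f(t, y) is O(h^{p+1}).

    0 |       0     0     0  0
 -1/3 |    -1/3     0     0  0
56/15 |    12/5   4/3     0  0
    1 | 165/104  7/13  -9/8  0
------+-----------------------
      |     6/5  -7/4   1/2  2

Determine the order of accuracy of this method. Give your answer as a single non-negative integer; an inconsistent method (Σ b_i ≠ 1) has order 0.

b = (6/5, -7/4, 1/2, 2)
c = (0, -1/3, 56/15, 1)
Ac = (0, 0, -4/9, -854/195)
Σ b_i: 6/5·1 + (-7/4)·1 + 1/2·1 + 2·1 = 39/20 ≠ 1 ⇒ order 0.

0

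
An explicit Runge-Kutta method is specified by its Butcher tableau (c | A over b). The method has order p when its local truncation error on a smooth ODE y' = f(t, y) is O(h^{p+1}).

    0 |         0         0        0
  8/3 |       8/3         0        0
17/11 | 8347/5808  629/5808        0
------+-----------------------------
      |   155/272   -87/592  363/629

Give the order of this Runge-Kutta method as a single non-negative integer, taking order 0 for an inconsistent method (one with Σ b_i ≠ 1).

b = (155/272, -87/592, 363/629)
c = (0, 8/3, 17/11)
Ac = (0, 0, 629/2178)
Σ b_i: 155/272·1 + (-87/592)·1 + 363/629·1 = 1 ✓
b·c: (-87/592)·8/3 + 363/629·17/11 = 1/2 ✓
b·c²: (-87/592)·64/9 + 363/629·289/121 = 1/3 ✓
b·Ac: 363/629·629/2178 = 1/6 ✓; 3 stages ⇒ order 3.

3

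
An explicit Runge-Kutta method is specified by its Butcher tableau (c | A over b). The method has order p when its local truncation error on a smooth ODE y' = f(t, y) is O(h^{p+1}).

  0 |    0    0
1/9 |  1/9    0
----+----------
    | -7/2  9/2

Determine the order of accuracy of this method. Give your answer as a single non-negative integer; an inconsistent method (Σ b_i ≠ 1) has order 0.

2

b = (-7/2, 9/2)
c = (0, 1/9)
Σ b_i: (-7/2)·1 + 9/2·1 = 1 ✓
b·c: 9/2·1/9 = 1/2 ✓; 2 stages ⇒ order 2.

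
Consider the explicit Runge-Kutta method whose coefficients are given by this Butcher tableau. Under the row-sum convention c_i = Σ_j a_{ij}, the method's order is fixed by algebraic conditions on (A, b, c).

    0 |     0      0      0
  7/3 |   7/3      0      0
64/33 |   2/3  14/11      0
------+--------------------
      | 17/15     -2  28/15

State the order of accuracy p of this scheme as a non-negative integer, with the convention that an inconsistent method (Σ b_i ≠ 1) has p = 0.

1

b = (17/15, -2, 28/15)
c = (0, 7/3, 64/33)
Ac = (0, 0, 98/33)
Σ b_i: 17/15·1 + (-2)·1 + 28/15·1 = 1 ✓
b·c: (-2)·7/3 + 28/15·64/33 = -518/495 ≠ 1/2 ⇒ order 1.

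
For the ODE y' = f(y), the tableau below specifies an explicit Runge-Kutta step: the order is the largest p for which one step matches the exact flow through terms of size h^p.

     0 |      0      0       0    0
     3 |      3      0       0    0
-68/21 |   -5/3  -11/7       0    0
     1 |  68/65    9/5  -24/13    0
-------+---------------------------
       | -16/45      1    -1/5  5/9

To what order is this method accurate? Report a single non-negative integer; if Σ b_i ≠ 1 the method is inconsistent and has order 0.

1

b = (-16/45, 1, -1/5, 5/9)
c = (0, 3, -68/21, 1)
Ac = (0, 0, -33/7, 5177/455)
Σ b_i: (-16/45)·1 + 1·1 + (-1/5)·1 + 5/9·1 = 1 ✓
b·c: 1·3 + (-1/5)·(-68/21) + 5/9·1 = 1324/315 ≠ 1/2 ⇒ order 1.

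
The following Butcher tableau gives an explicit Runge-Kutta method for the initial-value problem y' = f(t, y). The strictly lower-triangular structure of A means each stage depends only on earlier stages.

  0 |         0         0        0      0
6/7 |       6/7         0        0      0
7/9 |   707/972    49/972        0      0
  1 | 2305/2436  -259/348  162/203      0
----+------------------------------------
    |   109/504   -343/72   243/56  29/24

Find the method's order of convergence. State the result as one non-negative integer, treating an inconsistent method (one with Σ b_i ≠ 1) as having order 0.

4

b = (109/504, -343/72, 243/56, 29/24)
c = (0, 6/7, 7/9, 1)
Ac = (0, 0, 7/162, -1/58)
Σ b_i: 109/504·1 + (-343/72)·1 + 243/56·1 + 29/24·1 = 1 ✓
b·c: (-343/72)·6/7 + 243/56·7/9 + 29/24·1 = 1/2 ✓
b·c²: (-343/72)·36/49 + 243/56·49/81 + 29/24·1 = 1/3 ✓
b·Ac: 243/56·7/162 + 29/24·(-1/58) = 1/6 ✓
b·c³: (-343/72)·216/343 + 243/56·343/729 + 29/24·1 = 1/4 ✓
b·(c∘Ac): 243/56·49/1458 + 29/24·(-1/58) = 1/8 ✓
b·Ac²: 243/56·1/27 + 29/24·(-13/203) = 1/12 ✓
b·A²c: 29/24·1/29 = 1/24 ✓; 4 stages ⇒ order 4.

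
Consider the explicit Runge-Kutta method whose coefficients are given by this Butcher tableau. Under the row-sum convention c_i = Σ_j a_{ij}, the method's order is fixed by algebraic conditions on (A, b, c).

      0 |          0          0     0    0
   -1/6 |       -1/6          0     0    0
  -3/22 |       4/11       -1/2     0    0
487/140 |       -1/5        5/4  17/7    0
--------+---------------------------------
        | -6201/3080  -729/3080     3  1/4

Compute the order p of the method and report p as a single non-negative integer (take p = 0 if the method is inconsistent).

2

b = (-6201/3080, -729/3080, 3, 1/4)
c = (0, -1/6, -3/22, 487/140)
Ac = (0, 0, 1/12, -997/1848)
Σ b_i: (-6201/3080)·1 + (-729/3080)·1 + 3·1 + 1/4·1 = 1 ✓
b·c: (-729/3080)·(-1/6) + 3·(-3/22) + 1/4·487/140 = 1/2 ✓
b·c²: (-729/3080)·1/36 + 3·9/484 + 1/4·237169/19600 = 29164279/9486400 ≠ 1/3 ⇒ order 2.
b·Ac: 3·1/12 + 1/4·(-997/1848) = 851/7392 ≠ 1/6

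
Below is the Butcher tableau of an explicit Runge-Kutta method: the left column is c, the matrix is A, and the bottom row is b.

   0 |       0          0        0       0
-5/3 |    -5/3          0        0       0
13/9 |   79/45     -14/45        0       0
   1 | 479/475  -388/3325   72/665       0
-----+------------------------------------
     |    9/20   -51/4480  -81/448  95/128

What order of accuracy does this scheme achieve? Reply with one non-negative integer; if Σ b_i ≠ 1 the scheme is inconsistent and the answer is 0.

4

b = (9/20, -51/4480, -81/448, 95/128)
c = (0, -5/3, 13/9, 1)
Ac = (0, 0, 14/27, 20/57)
Σ b_i: 9/20·1 + (-51/4480)·1 + (-81/448)·1 + 95/128·1 = 1 ✓
b·c: (-51/4480)·(-5/3) + (-81/448)·13/9 + 95/128·1 = 1/2 ✓
b·c²: (-51/4480)·25/9 + (-81/448)·169/81 + 95/128·1 = 1/3 ✓
b·Ac: (-81/448)·14/27 + 95/128·20/57 = 1/6 ✓
b·c³: (-51/4480)·(-125/27) + (-81/448)·2197/729 + 95/128·1 = 1/4 ✓
b·(c∘Ac): (-81/448)·182/243 + 95/128·20/57 = 1/8 ✓
b·Ac²: (-81/448)·(-70/81) + 95/128·(-28/285) = 1/12 ✓
b·A²c: 95/128·16/285 = 1/24 ✓; 4 stages ⇒ order 4.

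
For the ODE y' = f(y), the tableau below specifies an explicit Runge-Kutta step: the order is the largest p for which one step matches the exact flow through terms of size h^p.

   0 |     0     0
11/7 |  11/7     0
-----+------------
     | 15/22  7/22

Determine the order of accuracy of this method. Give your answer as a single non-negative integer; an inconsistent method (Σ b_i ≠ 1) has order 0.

b = (15/22, 7/22)
c = (0, 11/7)
Σ b_i: 15/22·1 + 7/22·1 = 1 ✓
b·c: 7/22·11/7 = 1/2 ✓; 2 stages ⇒ order 2.

2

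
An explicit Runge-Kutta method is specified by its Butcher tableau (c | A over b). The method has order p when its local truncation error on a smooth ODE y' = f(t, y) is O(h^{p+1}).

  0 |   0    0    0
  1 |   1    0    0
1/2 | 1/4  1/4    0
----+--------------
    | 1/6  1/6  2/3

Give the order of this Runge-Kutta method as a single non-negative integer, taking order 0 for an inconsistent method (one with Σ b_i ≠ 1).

b = (1/6, 1/6, 2/3)
c = (0, 1, 1/2)
Ac = (0, 0, 1/4)
Σ b_i: 1/6·1 + 1/6·1 + 2/3·1 = 1 ✓
b·c: 1/6·1 + 2/3·1/2 = 1/2 ✓
b·c²: 1/6·1 + 2/3·1/4 = 1/3 ✓
b·Ac: 2/3·1/4 = 1/6 ✓; 3 stages ⇒ order 3.

3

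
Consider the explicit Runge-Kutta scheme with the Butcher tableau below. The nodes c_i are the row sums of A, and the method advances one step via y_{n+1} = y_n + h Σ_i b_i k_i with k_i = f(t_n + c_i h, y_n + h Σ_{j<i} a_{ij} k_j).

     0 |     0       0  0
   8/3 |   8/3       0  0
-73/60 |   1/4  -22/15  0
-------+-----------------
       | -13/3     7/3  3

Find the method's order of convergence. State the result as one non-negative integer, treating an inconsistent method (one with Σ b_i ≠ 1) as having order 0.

1

b = (-13/3, 7/3, 3)
c = (0, 8/3, -73/60)
Ac = (0, 0, -176/45)
Σ b_i: (-13/3)·1 + 7/3·1 + 3·1 = 1 ✓
b·c: 7/3·8/3 + 3·(-73/60) = 463/180 ≠ 1/2 ⇒ order 1.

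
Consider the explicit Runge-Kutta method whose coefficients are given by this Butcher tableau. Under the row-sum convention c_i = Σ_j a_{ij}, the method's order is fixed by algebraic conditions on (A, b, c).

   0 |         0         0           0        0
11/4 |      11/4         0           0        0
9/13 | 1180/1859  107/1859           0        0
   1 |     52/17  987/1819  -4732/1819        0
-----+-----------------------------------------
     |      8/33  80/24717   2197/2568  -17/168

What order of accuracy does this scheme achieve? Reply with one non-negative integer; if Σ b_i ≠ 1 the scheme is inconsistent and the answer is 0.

4

b = (8/33, 80/24717, 2197/2568, -17/168)
c = (0, 11/4, 9/13, 1)
Ac = (0, 0, 107/676, -21/68)
Σ b_i: 8/33·1 + 80/24717·1 + 2197/2568·1 + (-17/168)·1 = 1 ✓
b·c: 80/24717·11/4 + 2197/2568·9/13 + (-17/168)·1 = 1/2 ✓
b·c²: 80/24717·121/16 + 2197/2568·81/169 + (-17/168)·1 = 1/3 ✓
b·Ac: 2197/2568·107/676 + (-17/168)·(-21/68) = 1/6 ✓
b·c³: 80/24717·1331/64 + 2197/2568·729/2197 + (-17/168)·1 = 1/4 ✓
b·(c∘Ac): 2197/2568·963/8788 + (-17/168)·(-21/68) = 1/8 ✓
b·Ac²: 2197/2568·1177/2704 + (-17/168)·777/272 = 1/12 ✓
b·A²c: (-17/168)·(-7/17) = 1/24 ✓; 4 stages ⇒ order 4.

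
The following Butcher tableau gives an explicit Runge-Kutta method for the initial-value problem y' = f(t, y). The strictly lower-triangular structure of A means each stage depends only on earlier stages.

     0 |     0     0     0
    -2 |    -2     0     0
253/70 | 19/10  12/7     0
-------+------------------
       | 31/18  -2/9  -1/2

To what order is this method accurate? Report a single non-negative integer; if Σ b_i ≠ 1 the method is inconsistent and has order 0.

1

b = (31/18, -2/9, -1/2)
c = (0, -2, 253/70)
Ac = (0, 0, -24/7)
Σ b_i: 31/18·1 + (-2/9)·1 + (-1/2)·1 = 1 ✓
b·c: (-2/9)·(-2) + (-1/2)·253/70 = -1717/1260 ≠ 1/2 ⇒ order 1.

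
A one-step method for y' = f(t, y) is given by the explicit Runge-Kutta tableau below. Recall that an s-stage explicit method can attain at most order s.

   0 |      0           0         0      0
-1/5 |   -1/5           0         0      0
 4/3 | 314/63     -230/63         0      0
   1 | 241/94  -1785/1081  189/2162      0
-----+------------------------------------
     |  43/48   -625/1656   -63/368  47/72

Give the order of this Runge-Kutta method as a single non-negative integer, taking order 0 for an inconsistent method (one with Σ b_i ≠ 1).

4

b = (43/48, -625/1656, -63/368, 47/72)
c = (0, -1/5, 4/3, 1)
Ac = (0, 0, 46/63, 21/47)
Σ b_i: 43/48·1 + (-625/1656)·1 + (-63/368)·1 + 47/72·1 = 1 ✓
b·c: (-625/1656)·(-1/5) + (-63/368)·4/3 + 47/72·1 = 1/2 ✓
b·c²: (-625/1656)·1/25 + (-63/368)·16/9 + 47/72·1 = 1/3 ✓
b·Ac: (-63/368)·46/63 + 47/72·21/47 = 1/6 ✓
b·c³: (-625/1656)·(-1/125) + (-63/368)·64/27 + 47/72·1 = 1/4 ✓
b·(c∘Ac): (-63/368)·184/189 + 47/72·21/47 = 1/8 ✓
b·Ac²: (-63/368)·(-46/315) + 47/72·21/235 = 1/12 ✓
b·A²c: 47/72·3/47 = 1/24 ✓; 4 stages ⇒ order 4.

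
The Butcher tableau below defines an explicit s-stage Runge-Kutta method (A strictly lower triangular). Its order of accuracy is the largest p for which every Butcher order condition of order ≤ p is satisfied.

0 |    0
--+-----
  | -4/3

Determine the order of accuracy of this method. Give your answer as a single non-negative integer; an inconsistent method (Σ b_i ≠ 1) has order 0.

0

b = (-4/3)
c = (0)
Σ b_i: (-4/3)·1 = -4/3 ≠ 1 ⇒ order 0.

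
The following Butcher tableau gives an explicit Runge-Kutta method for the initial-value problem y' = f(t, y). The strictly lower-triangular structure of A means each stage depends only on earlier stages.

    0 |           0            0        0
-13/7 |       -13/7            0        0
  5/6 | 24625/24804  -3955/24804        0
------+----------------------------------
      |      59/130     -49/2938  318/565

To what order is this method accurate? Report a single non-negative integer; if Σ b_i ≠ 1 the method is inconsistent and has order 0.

3

b = (59/130, -49/2938, 318/565)
c = (0, -13/7, 5/6)
Ac = (0, 0, 565/1908)
Σ b_i: 59/130·1 + (-49/2938)·1 + 318/565·1 = 1 ✓
b·c: (-49/2938)·(-13/7) + 318/565·5/6 = 1/2 ✓
b·c²: (-49/2938)·169/49 + 318/565·25/36 = 1/3 ✓
b·Ac: 318/565·565/1908 = 1/6 ✓; 3 stages ⇒ order 3.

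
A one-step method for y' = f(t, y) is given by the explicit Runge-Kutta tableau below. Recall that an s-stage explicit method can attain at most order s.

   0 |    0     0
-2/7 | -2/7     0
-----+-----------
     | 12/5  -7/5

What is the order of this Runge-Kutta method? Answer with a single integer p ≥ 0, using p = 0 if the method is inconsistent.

b = (12/5, -7/5)
c = (0, -2/7)
Σ b_i: 12/5·1 + (-7/5)·1 = 1 ✓
b·c: (-7/5)·(-2/7) = 2/5 ≠ 1/2 ⇒ order 1.

1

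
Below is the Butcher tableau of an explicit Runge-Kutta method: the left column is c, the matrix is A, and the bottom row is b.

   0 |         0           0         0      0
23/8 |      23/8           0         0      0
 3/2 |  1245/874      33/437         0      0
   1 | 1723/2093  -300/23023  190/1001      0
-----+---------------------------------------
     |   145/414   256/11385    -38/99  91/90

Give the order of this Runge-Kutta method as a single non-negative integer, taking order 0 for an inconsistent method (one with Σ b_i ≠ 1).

4

b = (145/414, 256/11385, -38/99, 91/90)
c = (0, 23/8, 3/2, 1)
Ac = (0, 0, 33/152, 45/182)
Σ b_i: 145/414·1 + 256/11385·1 + (-38/99)·1 + 91/90·1 = 1 ✓
b·c: 256/11385·23/8 + (-38/99)·3/2 + 91/90·1 = 1/2 ✓
b·c²: 256/11385·529/64 + (-38/99)·9/4 + 91/90·1 = 1/3 ✓
b·Ac: (-38/99)·33/152 + 91/90·45/182 = 1/6 ✓
b·c³: 256/11385·12167/512 + (-38/99)·27/8 + 91/90·1 = 1/4 ✓
b·(c∘Ac): (-38/99)·99/304 + 91/90·45/182 = 1/8 ✓
b·Ac²: (-38/99)·759/1216 + 91/90·465/1456 = 1/12 ✓
b·A²c: 91/90·15/364 = 1/24 ✓; 4 stages ⇒ order 4.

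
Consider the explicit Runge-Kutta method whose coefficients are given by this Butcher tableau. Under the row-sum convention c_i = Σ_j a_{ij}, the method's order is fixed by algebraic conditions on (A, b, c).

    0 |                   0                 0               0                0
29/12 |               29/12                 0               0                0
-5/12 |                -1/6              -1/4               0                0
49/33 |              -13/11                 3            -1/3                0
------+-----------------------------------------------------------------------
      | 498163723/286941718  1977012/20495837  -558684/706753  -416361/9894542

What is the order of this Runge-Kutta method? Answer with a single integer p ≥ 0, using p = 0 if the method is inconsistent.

b = (498163723/286941718, 1977012/20495837, -558684/706753, -416361/9894542)
c = (0, 29/12, -5/12, 49/33)
Ac = (0, 0, -29/48, 133/18)
Σ b_i: 498163723/286941718·1 + 1977012/20495837·1 + (-558684/706753)·1 + (-416361/9894542)·1 = 1 ✓
b·c: 1977012/20495837·29/12 + (-558684/706753)·(-5/12) + (-416361/9894542)·49/33 = 1/2 ✓
b·c²: 1977012/20495837·841/144 + (-558684/706753)·25/144 + (-416361/9894542)·2401/1089 = 1/3 ✓
b·Ac: (-558684/706753)·(-29/48) + (-416361/9894542)·133/18 = 1/6 ✓
b·c³: 1977012/20495837·24389/1728 + (-558684/706753)·(-125/1728) + (-416361/9894542)·117649/35937 = 179238293/139937094 ≠ 1/4 ⇒ order 3.
b·(c∘Ac): (-558684/706753)·145/576 + (-416361/9894542)·6517/594 = -67238003/101772432 ≠ 1/8
b·Ac²: (-558684/706753)·(-841/576) + (-416361/9894542)·943/54 = 298738613/712407024 ≠ 1/12
b·A²c: (-416361/9894542)·29/144 = -4024823/474938016 ≠ 1/24

3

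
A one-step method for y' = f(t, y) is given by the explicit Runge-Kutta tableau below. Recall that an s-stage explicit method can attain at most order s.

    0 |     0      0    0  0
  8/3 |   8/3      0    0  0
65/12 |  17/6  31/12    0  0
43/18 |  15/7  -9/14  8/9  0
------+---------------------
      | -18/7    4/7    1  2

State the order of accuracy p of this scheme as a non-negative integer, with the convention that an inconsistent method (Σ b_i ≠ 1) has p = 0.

b = (-18/7, 4/7, 1, 2)
c = (0, 8/3, 65/12, 43/18)
Ac = (0, 0, 62/9, 586/189)
Σ b_i: (-18/7)·1 + 4/7·1 + 1·1 + 2·1 = 1 ✓
b·c: 4/7·8/3 + 1·65/12 + 2·43/18 = 2953/252 ≠ 1/2 ⇒ order 1.

1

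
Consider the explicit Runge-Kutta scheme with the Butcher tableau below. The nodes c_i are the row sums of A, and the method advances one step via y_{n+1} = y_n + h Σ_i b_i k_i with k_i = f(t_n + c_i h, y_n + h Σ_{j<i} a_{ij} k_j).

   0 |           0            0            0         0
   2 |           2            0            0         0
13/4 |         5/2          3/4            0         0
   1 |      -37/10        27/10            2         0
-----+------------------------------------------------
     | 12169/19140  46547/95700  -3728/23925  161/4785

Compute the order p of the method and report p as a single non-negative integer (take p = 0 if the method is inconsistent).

b = (12169/19140, 46547/95700, -3728/23925, 161/4785)
c = (0, 2, 13/4, 1)
Ac = (0, 0, 3/2, 119/10)
Σ b_i: 12169/19140·1 + 46547/95700·1 + (-3728/23925)·1 + 161/4785·1 = 1 ✓
b·c: 46547/95700·2 + (-3728/23925)·13/4 + 161/4785·1 = 1/2 ✓
b·c²: 46547/95700·4 + (-3728/23925)·169/16 + 161/4785·1 = 1/3 ✓
b·Ac: (-3728/23925)·3/2 + 161/4785·119/10 = 1/6 ✓
b·c³: 46547/95700·8 + (-3728/23925)·2197/64 + 161/4785·1 = -9087/6380 ≠ 1/4 ⇒ order 3.
b·(c∘Ac): (-3728/23925)·39/8 + 161/4785·119/10 = -17189/47850 ≠ 1/8
b·Ac²: (-3728/23925)·3 + 161/4785·1277/40 = 4645/7656 ≠ 1/12
b·A²c: 161/4785·3 = 161/1595 ≠ 1/24

3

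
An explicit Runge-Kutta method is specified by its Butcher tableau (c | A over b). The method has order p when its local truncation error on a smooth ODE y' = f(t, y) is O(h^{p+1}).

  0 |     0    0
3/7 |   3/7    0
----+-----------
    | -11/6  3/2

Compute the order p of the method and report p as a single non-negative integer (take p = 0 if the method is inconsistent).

0

b = (-11/6, 3/2)
c = (0, 3/7)
Σ b_i: (-11/6)·1 + 3/2·1 = -1/3 ≠ 1 ⇒ order 0.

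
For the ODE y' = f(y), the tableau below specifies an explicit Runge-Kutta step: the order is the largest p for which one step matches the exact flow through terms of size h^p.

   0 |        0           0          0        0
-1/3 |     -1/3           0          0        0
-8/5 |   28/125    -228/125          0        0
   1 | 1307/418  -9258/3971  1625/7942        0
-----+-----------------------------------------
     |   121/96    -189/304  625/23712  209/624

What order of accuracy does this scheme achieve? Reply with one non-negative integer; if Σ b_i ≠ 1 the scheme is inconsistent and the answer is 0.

b = (121/96, -189/304, 625/23712, 209/624)
c = (0, -1/3, -8/5, 1)
Ac = (0, 0, 76/125, 94/209)
Σ b_i: 121/96·1 + (-189/304)·1 + 625/23712·1 + 209/624·1 = 1 ✓
b·c: (-189/304)·(-1/3) + 625/23712·(-8/5) + 209/624·1 = 1/2 ✓
b·c²: (-189/304)·1/9 + 625/23712·64/25 + 209/624·1 = 1/3 ✓
b·Ac: 625/23712·76/125 + 209/624·94/209 = 1/6 ✓
b·c³: (-189/304)·(-1/27) + 625/23712·(-512/125) + 209/624·1 = 1/4 ✓
b·(c∘Ac): 625/23712·(-608/625) + 209/624·94/209 = 1/8 ✓
b·Ac²: 625/23712·(-76/375) + 209/624·166/627 = 1/12 ✓
b·A²c: 209/624·26/209 = 1/24 ✓; 4 stages ⇒ order 4.

4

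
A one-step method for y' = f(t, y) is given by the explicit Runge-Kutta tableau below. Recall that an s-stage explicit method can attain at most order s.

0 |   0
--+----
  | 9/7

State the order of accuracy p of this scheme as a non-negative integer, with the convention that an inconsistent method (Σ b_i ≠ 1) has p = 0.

0

b = (9/7)
c = (0)
Σ b_i: 9/7·1 = 9/7 ≠ 1 ⇒ order 0.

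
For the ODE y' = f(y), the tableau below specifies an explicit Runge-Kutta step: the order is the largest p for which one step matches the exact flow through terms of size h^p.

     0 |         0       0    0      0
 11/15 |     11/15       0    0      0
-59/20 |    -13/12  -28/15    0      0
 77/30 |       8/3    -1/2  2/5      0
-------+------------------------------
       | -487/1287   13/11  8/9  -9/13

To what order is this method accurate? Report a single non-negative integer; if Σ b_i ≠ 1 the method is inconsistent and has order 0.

b = (-487/1287, 13/11, 8/9, -9/13)
c = (0, 11/15, -59/20, 77/30)
Ac = (0, 0, -308/225, -116/75)
Σ b_i: (-487/1287)·1 + 13/11·1 + 8/9·1 + (-9/13)·1 = 1 ✓
b·c: 13/11·11/15 + 8/9·(-59/20) + (-9/13)·77/30 = -4133/1170 ≠ 1/2 ⇒ order 1.

1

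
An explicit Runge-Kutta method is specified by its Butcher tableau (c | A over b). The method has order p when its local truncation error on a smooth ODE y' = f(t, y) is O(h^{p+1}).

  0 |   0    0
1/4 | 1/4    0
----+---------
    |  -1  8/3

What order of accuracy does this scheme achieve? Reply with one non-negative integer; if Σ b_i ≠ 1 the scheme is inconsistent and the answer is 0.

b = (-1, 8/3)
c = (0, 1/4)
Σ b_i: (-1)·1 + 8/3·1 = 5/3 ≠ 1 ⇒ order 0.

0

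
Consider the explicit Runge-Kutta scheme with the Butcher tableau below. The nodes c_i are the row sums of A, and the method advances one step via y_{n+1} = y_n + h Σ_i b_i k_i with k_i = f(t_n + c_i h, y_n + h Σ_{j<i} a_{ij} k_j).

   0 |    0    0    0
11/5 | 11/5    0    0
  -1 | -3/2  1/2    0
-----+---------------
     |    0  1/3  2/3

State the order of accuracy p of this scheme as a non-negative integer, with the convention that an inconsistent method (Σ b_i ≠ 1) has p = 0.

b = (0, 1/3, 2/3)
c = (0, 11/5, -1)
Ac = (0, 0, 11/10)
Σ b_i: 1/3·1 + 2/3·1 = 1 ✓
b·c: 1/3·11/5 + 2/3·(-1) = 1/15 ≠ 1/2 ⇒ order 1.

1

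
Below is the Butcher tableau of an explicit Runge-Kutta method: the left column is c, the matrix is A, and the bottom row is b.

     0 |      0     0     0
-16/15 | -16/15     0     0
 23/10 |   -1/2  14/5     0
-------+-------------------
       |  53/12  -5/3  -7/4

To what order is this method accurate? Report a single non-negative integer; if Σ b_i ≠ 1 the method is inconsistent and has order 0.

1

b = (53/12, -5/3, -7/4)
c = (0, -16/15, 23/10)
Ac = (0, 0, -224/75)
Σ b_i: 53/12·1 + (-5/3)·1 + (-7/4)·1 = 1 ✓
b·c: (-5/3)·(-16/15) + (-7/4)·23/10 = -809/360 ≠ 1/2 ⇒ order 1.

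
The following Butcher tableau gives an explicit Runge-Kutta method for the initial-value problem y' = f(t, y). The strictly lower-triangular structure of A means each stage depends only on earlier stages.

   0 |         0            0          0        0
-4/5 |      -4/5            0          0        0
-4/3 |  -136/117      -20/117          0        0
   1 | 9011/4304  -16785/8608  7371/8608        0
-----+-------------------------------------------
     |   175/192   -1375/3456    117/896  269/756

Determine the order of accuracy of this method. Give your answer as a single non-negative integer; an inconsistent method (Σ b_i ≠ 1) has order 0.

b = (175/192, -1375/3456, 117/896, 269/756)
c = (0, -4/5, -4/3, 1)
Ac = (0, 0, 16/117, 225/538)
Σ b_i: 175/192·1 + (-1375/3456)·1 + 117/896·1 + 269/756·1 = 1 ✓
b·c: (-1375/3456)·(-4/5) + 117/896·(-4/3) + 269/756·1 = 1/2 ✓
b·c²: (-1375/3456)·16/25 + 117/896·16/9 + 269/756·1 = 1/3 ✓
b·Ac: 117/896·16/117 + 269/756·225/538 = 1/6 ✓
b·c³: (-1375/3456)·(-64/125) + 117/896·(-64/27) + 269/756·1 = 1/4 ✓
b·(c∘Ac): 117/896·(-64/351) + 269/756·225/538 = 1/8 ✓
b·Ac²: 117/896·(-64/585) + 269/756·369/1345 = 1/12 ✓
b·A²c: 269/756·63/538 = 1/24 ✓; 4 stages ⇒ order 4.

4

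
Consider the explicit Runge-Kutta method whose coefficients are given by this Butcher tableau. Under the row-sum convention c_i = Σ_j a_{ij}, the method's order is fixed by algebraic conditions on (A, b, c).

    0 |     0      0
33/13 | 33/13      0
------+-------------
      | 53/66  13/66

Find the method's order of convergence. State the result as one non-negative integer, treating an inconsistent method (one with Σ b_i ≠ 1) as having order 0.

b = (53/66, 13/66)
c = (0, 33/13)
Σ b_i: 53/66·1 + 13/66·1 = 1 ✓
b·c: 13/66·33/13 = 1/2 ✓; 2 stages ⇒ order 2.

2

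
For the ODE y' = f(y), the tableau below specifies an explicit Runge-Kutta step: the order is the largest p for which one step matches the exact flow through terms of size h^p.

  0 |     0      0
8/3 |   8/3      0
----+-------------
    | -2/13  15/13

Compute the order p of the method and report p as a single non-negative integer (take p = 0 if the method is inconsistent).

b = (-2/13, 15/13)
c = (0, 8/3)
Σ b_i: (-2/13)·1 + 15/13·1 = 1 ✓
b·c: 15/13·8/3 = 40/13 ≠ 1/2 ⇒ order 1.

1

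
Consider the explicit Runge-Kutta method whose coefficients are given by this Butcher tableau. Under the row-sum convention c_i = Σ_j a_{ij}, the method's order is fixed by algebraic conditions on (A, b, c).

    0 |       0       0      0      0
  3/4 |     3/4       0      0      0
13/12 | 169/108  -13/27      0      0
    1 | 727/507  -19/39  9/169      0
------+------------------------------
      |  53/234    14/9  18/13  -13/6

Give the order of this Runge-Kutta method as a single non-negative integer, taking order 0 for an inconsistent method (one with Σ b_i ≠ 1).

4

b = (53/234, 14/9, 18/13, -13/6)
c = (0, 3/4, 13/12, 1)
Ac = (0, 0, -13/36, -4/13)
Σ b_i: 53/234·1 + 14/9·1 + 18/13·1 + (-13/6)·1 = 1 ✓
b·c: 14/9·3/4 + 18/13·13/12 + (-13/6)·1 = 1/2 ✓
b·c²: 14/9·9/16 + 18/13·169/144 + (-13/6)·1 = 1/3 ✓
b·Ac: 18/13·(-13/36) + (-13/6)·(-4/13) = 1/6 ✓
b·c³: 14/9·27/64 + 18/13·2197/1728 + (-13/6)·1 = 1/4 ✓
b·(c∘Ac): 18/13·(-169/432) + (-13/6)·(-4/13) = 1/8 ✓
b·Ac²: 18/13·(-13/48) + (-13/6)·(-11/52) = 1/12 ✓
b·A²c: (-13/6)·(-1/52) = 1/24 ✓; 4 stages ⇒ order 4.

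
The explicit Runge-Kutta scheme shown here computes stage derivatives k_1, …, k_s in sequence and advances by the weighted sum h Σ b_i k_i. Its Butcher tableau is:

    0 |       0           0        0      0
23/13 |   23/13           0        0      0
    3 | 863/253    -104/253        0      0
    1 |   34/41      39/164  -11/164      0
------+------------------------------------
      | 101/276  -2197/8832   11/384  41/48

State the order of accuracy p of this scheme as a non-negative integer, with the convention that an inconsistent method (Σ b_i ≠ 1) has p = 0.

b = (101/276, -2197/8832, 11/384, 41/48)
c = (0, 23/13, 3, 1)
Ac = (0, 0, -8/11, 9/41)
Σ b_i: 101/276·1 + (-2197/8832)·1 + 11/384·1 + 41/48·1 = 1 ✓
b·c: (-2197/8832)·23/13 + 11/384·3 + 41/48·1 = 1/2 ✓
b·c²: (-2197/8832)·529/169 + 11/384·9 + 41/48·1 = 1/3 ✓
b·Ac: 11/384·(-8/11) + 41/48·9/41 = 1/6 ✓
b·c³: (-2197/8832)·12167/2197 + 11/384·27 + 41/48·1 = 1/4 ✓
b·(c∘Ac): 11/384·(-24/11) + 41/48·9/41 = 1/8 ✓
b·Ac²: 11/384·(-184/143) + 41/48·75/533 = 1/12 ✓
b·A²c: 41/48·2/41 = 1/24 ✓; 4 stages ⇒ order 4.

4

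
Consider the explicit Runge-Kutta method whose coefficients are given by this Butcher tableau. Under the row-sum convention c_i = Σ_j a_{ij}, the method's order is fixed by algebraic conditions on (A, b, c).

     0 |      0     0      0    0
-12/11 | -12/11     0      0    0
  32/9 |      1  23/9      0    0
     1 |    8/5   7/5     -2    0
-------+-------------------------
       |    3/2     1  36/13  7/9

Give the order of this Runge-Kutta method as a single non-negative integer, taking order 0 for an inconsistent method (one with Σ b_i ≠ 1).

0

b = (3/2, 1, 36/13, 7/9)
c = (0, -12/11, 32/9, 1)
Ac = (0, 0, -92/33, -4276/495)
Σ b_i: 3/2·1 + 1·1 + 36/13·1 + 7/9·1 = 1415/234 ≠ 1 ⇒ order 0.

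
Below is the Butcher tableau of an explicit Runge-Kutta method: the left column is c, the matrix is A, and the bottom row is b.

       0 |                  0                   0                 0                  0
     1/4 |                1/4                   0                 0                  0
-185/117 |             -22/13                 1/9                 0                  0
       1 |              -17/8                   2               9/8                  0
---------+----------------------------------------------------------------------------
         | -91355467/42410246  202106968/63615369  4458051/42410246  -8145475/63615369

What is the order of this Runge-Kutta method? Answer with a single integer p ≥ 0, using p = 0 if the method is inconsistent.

b = (-91355467/42410246, 202106968/63615369, 4458051/42410246, -8145475/63615369)
c = (0, 1/4, -185/117, 1)
Ac = (0, 0, 1/36, -133/104)
Σ b_i: (-91355467/42410246)·1 + 202106968/63615369·1 + 4458051/42410246·1 + (-8145475/63615369)·1 = 1 ✓
b·c: 202106968/63615369·1/4 + 4458051/42410246·(-185/117) + (-8145475/63615369)·1 = 1/2 ✓
b·c²: 202106968/63615369·1/16 + 4458051/42410246·34225/13689 + (-8145475/63615369)·1 = 1/3 ✓
b·Ac: 4458051/42410246·1/36 + (-8145475/63615369)·(-133/104) = 1/6 ✓
b·c³: 202106968/63615369·1/64 + 4458051/42410246·(-6331625/1601613) + (-8145475/63615369)·1 = -29412340693/59543985384 ≠ 1/4 ⇒ order 3.
b·(c∘Ac): 4458051/42410246·(-185/4212) + (-8145475/63615369)·(-133/104) = 13497465/84820492 ≠ 1/8
b·Ac²: 4458051/42410246·1/144 + (-8145475/63615369)·17873/6084 = -89416335811/238175941536 ≠ 1/12
b·A²c: (-8145475/63615369)·1/32 = -8145475/2035691808 ≠ 1/24

3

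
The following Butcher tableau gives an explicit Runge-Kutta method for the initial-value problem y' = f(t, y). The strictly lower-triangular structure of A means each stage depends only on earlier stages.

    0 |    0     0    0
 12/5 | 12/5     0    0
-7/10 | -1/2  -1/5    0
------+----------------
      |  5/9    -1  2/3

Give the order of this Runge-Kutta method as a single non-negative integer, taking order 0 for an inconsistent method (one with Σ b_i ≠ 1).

0

b = (5/9, -1, 2/3)
c = (0, 12/5, -7/10)
Ac = (0, 0, -12/25)
Σ b_i: 5/9·1 + (-1)·1 + 2/3·1 = 2/9 ≠ 1 ⇒ order 0.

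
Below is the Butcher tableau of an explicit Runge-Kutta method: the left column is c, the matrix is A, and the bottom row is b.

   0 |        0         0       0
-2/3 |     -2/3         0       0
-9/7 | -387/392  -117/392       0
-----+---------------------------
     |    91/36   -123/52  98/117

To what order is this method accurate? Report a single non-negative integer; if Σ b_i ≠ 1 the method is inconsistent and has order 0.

b = (91/36, -123/52, 98/117)
c = (0, -2/3, -9/7)
Ac = (0, 0, 39/196)
Σ b_i: 91/36·1 + (-123/52)·1 + 98/117·1 = 1 ✓
b·c: (-123/52)·(-2/3) + 98/117·(-9/7) = 1/2 ✓
b·c²: (-123/52)·4/9 + 98/117·81/49 = 1/3 ✓
b·Ac: 98/117·39/196 = 1/6 ✓; 3 stages ⇒ order 3.

3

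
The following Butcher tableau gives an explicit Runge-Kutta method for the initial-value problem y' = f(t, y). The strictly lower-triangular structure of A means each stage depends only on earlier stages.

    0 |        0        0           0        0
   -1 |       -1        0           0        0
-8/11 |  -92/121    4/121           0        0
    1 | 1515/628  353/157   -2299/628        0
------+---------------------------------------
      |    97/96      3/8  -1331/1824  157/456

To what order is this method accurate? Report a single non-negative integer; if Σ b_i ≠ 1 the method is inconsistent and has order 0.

b = (97/96, 3/8, -1331/1824, 157/456)
c = (0, -1, -8/11, 1)
Ac = (0, 0, -4/121, 65/157)
Σ b_i: 97/96·1 + 3/8·1 + (-1331/1824)·1 + 157/456·1 = 1 ✓
b·c: 3/8·(-1) + (-1331/1824)·(-8/11) + 157/456·1 = 1/2 ✓
b·c²: 3/8·1 + (-1331/1824)·64/121 + 157/456·1 = 1/3 ✓
b·Ac: (-1331/1824)·(-4/121) + 157/456·65/157 = 1/6 ✓
b·c³: 3/8·(-1) + (-1331/1824)·(-512/1331) + 157/456·1 = 1/4 ✓
b·(c∘Ac): (-1331/1824)·32/1331 + 157/456·65/157 = 1/8 ✓
b·Ac²: (-1331/1824)·4/121 + 157/456·49/157 = 1/12 ✓
b·A²c: 157/456·19/157 = 1/24 ✓; 4 stages ⇒ order 4.

4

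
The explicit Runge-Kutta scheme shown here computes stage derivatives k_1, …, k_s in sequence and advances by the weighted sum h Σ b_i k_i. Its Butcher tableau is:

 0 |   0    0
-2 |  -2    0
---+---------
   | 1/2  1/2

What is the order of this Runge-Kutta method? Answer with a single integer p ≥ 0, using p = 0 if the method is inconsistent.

1

b = (1/2, 1/2)
c = (0, -2)
Σ b_i: 1/2·1 + 1/2·1 = 1 ✓
b·c: 1/2·(-2) = -1 ≠ 1/2 ⇒ order 1.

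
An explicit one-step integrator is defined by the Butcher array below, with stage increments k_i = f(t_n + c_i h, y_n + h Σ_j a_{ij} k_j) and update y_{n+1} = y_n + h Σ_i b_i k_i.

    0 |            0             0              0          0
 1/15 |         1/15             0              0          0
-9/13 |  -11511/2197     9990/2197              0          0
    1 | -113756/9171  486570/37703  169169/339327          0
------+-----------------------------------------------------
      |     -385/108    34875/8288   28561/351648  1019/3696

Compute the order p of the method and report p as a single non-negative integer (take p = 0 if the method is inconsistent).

b = (-385/108, 34875/8288, 28561/351648, 1019/3696)
c = (0, 1/15, -9/13, 1)
Ac = (0, 0, 666/2197, 525/1019)
Σ b_i: (-385/108)·1 + 34875/8288·1 + 28561/351648·1 + 1019/3696·1 = 1 ✓
b·c: 34875/8288·1/15 + 28561/351648·(-9/13) + 1019/3696·1 = 1/2 ✓
b·c²: 34875/8288·1/225 + 28561/351648·81/169 + 1019/3696·1 = 1/3 ✓
b·Ac: 28561/351648·666/2197 + 1019/3696·525/1019 = 1/6 ✓
b·c³: 34875/8288·1/3375 + 28561/351648·(-729/2197) + 1019/3696·1 = 1/4 ✓
b·(c∘Ac): 28561/351648·(-5994/28561) + 1019/3696·525/1019 = 1/8 ✓
b·Ac²: 28561/351648·222/10985 + 1019/3696·4529/15285 = 1/12 ✓
b·A²c: 1019/3696·154/1019 = 1/24 ✓; 4 stages ⇒ order 4.

4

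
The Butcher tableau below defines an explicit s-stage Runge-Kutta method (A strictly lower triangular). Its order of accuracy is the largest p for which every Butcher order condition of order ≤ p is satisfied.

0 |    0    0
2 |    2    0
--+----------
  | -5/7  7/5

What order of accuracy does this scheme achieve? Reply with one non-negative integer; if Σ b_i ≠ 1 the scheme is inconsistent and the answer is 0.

0

b = (-5/7, 7/5)
c = (0, 2)
Σ b_i: (-5/7)·1 + 7/5·1 = 24/35 ≠ 1 ⇒ order 0.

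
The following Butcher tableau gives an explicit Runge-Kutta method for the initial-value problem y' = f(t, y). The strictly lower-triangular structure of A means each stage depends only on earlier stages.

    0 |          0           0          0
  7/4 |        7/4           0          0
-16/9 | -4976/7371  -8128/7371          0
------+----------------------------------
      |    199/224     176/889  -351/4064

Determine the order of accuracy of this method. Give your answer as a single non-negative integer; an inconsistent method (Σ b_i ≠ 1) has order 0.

b = (199/224, 176/889, -351/4064)
c = (0, 7/4, -16/9)
Ac = (0, 0, -2032/1053)
Σ b_i: 199/224·1 + 176/889·1 + (-351/4064)·1 = 1 ✓
b·c: 176/889·7/4 + (-351/4064)·(-16/9) = 1/2 ✓
b·c²: 176/889·49/16 + (-351/4064)·256/81 = 1/3 ✓
b·Ac: (-351/4064)·(-2032/1053) = 1/6 ✓; 3 stages ⇒ order 3.

3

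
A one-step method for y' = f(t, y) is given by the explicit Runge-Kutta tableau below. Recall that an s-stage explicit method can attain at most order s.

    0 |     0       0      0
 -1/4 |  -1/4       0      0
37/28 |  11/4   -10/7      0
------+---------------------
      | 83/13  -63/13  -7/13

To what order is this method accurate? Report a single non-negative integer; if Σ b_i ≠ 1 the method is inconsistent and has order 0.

2

b = (83/13, -63/13, -7/13)
c = (0, -1/4, 37/28)
Ac = (0, 0, 5/14)
Σ b_i: 83/13·1 + (-63/13)·1 + (-7/13)·1 = 1 ✓
b·c: (-63/13)·(-1/4) + (-7/13)·37/28 = 1/2 ✓
b·c²: (-63/13)·1/16 + (-7/13)·1369/784 = -905/728 ≠ 1/3 ⇒ order 2.
b·Ac: (-7/13)·5/14 = -5/26 ≠ 1/6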